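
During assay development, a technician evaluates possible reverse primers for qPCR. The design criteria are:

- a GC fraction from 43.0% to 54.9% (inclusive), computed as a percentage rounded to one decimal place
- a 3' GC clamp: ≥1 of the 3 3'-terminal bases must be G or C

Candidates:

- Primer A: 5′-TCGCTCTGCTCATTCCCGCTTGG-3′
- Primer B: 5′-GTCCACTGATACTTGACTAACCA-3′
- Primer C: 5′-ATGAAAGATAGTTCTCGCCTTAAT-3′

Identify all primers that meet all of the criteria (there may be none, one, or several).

Primer B only.

Primer A (23 nt, A=1 T=8 G=5 C=9): GC 14/23 = 60.9%, outside 43.0–54.9% ✗; 3' end TGG has 2 G/C ✓ — fails.
Primer B (23 nt, A=7 T=6 G=3 C=7): GC 10/23 = 43.5% ✓; 3' end CCA has 2 G/C ✓ — passes.
Primer C (24 nt, A=8 T=8 G=4 C=4): GC 8/24 = 33.3%, outside 43.0–54.9% ✗; 3' end AAT has 0 G/C, need ≥1 ✗ — fails.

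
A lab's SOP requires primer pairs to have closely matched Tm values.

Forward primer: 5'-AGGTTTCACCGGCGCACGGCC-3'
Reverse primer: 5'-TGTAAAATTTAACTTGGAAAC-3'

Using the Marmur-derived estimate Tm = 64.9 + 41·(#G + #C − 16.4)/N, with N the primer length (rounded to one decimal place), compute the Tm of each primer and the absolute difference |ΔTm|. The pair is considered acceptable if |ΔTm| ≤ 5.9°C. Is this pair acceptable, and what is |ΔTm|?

Forward: G+C = 15, N = 21 → Tm = 64.9 + 41·(15 − 16.4)/21 = 62.2°C.
Reverse: G+C = 5, N = 21 → Tm = 64.9 + 41·(5 − 16.4)/21 = 42.6°C.
|ΔTm| = |62.2 − 42.6| = 19.6°C, > 5.9°C.

|ΔTm| = 19.6°C; the pair is not acceptable.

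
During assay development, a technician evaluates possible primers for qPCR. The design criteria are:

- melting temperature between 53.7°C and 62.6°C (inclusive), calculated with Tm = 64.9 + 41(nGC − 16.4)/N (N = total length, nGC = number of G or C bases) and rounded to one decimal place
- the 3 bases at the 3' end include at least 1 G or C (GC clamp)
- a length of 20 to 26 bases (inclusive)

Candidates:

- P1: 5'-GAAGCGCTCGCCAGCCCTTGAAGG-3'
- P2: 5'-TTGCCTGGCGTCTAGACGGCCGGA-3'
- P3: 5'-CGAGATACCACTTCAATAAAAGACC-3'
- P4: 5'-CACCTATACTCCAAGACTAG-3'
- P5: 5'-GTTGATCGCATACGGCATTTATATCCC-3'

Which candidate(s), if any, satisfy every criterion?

P3 only.

P1 (24 nt, A=5 T=3 G=8 C=8): Tm = 64.9 + 41·(16 − 16.4)/24 = 64.2°C, outside 53.7–62.6°C ✗; 3' end AGG has 2 G/C ✓; length 24 ✓ — fails.
P2 (24 nt, A=3 T=5 G=9 C=7): Tm = 64.9 + 41·(16 − 16.4)/24 = 64.2°C, outside 53.7–62.6°C ✗; 3' end GGA has 2 G/C ✓; length 24 ✓ — fails.
P3 (25 nt, A=11 T=4 G=3 C=7): Tm = 64.9 + 41·(10 − 16.4)/25 = 54.4°C ✓; 3' end ACC has 2 G/C ✓; length 25 ✓ — passes.
P4 (20 nt, A=7 T=4 G=2 C=7): Tm = 64.9 + 41·(9 − 16.4)/20 = 49.7°C, outside 53.7–62.6°C ✗; 3' end TAG has 1 G/C ✓; length 20 ✓ — fails.
P5 (27 nt, A=6 T=9 G=5 C=7): Tm = 64.9 + 41·(12 − 16.4)/27 = 58.2°C ✓; 3' end CCC has 3 G/C ✓; length 27, outside 20–26 ✗ — fails.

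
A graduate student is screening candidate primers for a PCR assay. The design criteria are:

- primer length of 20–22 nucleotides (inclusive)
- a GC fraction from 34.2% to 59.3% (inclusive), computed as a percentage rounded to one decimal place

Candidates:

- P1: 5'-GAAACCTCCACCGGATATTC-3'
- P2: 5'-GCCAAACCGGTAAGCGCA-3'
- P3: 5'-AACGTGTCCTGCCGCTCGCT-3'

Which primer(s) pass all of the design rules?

P1 (20 nt, A=6 T=4 G=3 C=7): length 20 ✓; GC 10/20 = 50.0% ✓ — passes.
P2 (18 nt, A=6 T=1 G=5 C=6): length 18, outside 20–22 ✗; GC 11/18 = 61.1%, outside 34.2–59.3% ✗ — fails.
P3 (20 nt, A=2 T=5 G=5 C=8): length 20 ✓; GC 13/20 = 65.0%, outside 34.2–59.3% ✗ — fails.

P1 only.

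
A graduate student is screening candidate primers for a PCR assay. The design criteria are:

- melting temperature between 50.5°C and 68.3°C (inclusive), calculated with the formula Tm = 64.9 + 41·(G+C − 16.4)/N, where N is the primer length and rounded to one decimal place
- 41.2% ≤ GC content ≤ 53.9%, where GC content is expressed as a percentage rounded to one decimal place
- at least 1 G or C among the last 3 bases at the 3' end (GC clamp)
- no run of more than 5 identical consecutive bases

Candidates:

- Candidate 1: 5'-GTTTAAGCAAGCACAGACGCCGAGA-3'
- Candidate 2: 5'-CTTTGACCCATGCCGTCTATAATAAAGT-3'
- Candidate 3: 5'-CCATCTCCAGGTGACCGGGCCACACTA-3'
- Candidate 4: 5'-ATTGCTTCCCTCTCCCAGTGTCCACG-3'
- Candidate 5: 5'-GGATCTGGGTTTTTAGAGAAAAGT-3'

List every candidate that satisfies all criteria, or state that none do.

Candidate 1 (25 nt, A=9 T=3 G=7 C=6): Tm = 64.9 + 41·(13 − 16.4)/25 = 59.3°C ✓; GC 13/25 = 52.0% ✓; 3' end AGA has 1 G/C ✓; longest run = 3 ✓ — passes.
Candidate 2 (28 nt, A=8 T=9 G=4 C=7): Tm = 64.9 + 41·(11 − 16.4)/28 = 57.0°C ✓; GC 11/28 = 39.3%, outside 41.2–53.9% ✗; 3' end AGT has 1 G/C ✓; longest run = 3 ✓ — fails.
Candidate 3 (27 nt, A=6 T=4 G=6 C=11): Tm = 64.9 + 41·(17 − 16.4)/27 = 65.8°C ✓; GC 17/27 = 63.0%, outside 41.2–53.9% ✗; 3' end CTA has 1 G/C ✓; longest run = 3 ✓ — fails.
Candidate 4 (26 nt, A=3 T=8 G=4 C=11): Tm = 64.9 + 41·(15 − 16.4)/26 = 62.7°C ✓; GC 15/26 = 57.7%, outside 41.2–53.9% ✗; 3' end ACG has 2 G/C ✓; longest run = 3 ✓ — fails.
Candidate 5 (24 nt, A=7 T=8 G=8 C=1): Tm = 64.9 + 41·(9 − 16.4)/24 = 52.3°C ✓; GC 9/24 = 37.5%, outside 41.2–53.9% ✗; 3' end AGT has 1 G/C ✓; longest run = 5 ✓ — fails.

Candidate 1 only.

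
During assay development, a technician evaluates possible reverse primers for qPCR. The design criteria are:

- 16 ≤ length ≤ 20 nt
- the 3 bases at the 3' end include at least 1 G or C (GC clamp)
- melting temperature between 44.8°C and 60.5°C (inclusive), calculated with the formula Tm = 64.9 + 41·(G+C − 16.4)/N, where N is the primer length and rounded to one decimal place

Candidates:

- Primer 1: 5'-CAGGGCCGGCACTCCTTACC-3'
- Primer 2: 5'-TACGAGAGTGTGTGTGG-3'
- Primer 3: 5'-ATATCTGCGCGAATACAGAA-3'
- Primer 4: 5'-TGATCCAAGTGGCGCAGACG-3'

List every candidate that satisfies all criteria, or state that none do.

Primer 1, Primer 2, Primer 3 and Primer 4.

Primer 1 (20 nt, A=3 T=3 G=5 C=9): length 20 ✓; 3' end ACC has 2 G/C ✓; Tm = 64.9 + 41·(14 − 16.4)/20 = 60.0°C ✓ — passes.
Primer 2 (17 nt, A=3 T=5 G=8 C=1): length 17 ✓; 3' end TGG has 2 G/C ✓; Tm = 64.9 + 41·(9 − 16.4)/17 = 47.1°C ✓ — passes.
Primer 3 (20 nt, A=8 T=4 G=4 C=4): length 20 ✓; 3' end GAA has 1 G/C ✓; Tm = 64.9 + 41·(8 − 16.4)/20 = 47.7°C ✓ — passes.
Primer 4 (20 nt, A=5 T=3 G=7 C=5): length 20 ✓; 3' end ACG has 2 G/C ✓; Tm = 64.9 + 41·(12 − 16.4)/20 = 55.9°C ✓ — passes.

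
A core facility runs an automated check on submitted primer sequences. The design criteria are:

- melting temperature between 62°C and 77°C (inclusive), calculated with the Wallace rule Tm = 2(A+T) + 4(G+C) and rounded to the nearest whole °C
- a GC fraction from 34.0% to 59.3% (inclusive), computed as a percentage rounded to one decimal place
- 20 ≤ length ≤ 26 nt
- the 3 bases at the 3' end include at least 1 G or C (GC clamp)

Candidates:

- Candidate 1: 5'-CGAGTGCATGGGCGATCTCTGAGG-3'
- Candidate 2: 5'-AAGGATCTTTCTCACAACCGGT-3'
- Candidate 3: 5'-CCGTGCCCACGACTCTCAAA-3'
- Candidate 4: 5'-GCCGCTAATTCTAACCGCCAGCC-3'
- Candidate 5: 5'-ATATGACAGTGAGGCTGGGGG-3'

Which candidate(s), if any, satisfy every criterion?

Candidate 1 (24 nt, A=4 T=5 G=10 C=5): Tm = 2·9 + 4·15 = 78°C, outside 62–77°C ✗; GC 15/24 = 62.5%, outside 34.0–59.3% ✗; length 24 ✓; 3' end AGG has 2 G/C ✓ — fails.
Candidate 2 (22 nt, A=6 T=6 G=4 C=6): Tm = 2·12 + 4·10 = 64°C ✓; GC 10/22 = 45.5% ✓; length 22 ✓; 3' end GGT has 2 G/C ✓ — passes.
Candidate 3 (20 nt, A=5 T=3 G=3 C=9): Tm = 2·8 + 4·12 = 64°C ✓; GC 12/20 = 60.0%, outside 34.0–59.3% ✗; length 20 ✓; 3' end AAA has 0 G/C, need ≥1 ✗ — fails.
Candidate 4 (23 nt, A=5 T=4 G=4 C=10): Tm = 2·9 + 4·14 = 74°C ✓; GC 14/23 = 60.9%, outside 34.0–59.3% ✗; length 23 ✓; 3' end GCC has 3 G/C ✓ — fails.
Candidate 5 (21 nt, A=5 T=4 G=10 C=2): Tm = 2·9 + 4·12 = 66°C ✓; GC 12/21 = 57.1% ✓; length 21 ✓; 3' end GGG has 3 G/C ✓ — passes.

Candidate 2 and Candidate 5.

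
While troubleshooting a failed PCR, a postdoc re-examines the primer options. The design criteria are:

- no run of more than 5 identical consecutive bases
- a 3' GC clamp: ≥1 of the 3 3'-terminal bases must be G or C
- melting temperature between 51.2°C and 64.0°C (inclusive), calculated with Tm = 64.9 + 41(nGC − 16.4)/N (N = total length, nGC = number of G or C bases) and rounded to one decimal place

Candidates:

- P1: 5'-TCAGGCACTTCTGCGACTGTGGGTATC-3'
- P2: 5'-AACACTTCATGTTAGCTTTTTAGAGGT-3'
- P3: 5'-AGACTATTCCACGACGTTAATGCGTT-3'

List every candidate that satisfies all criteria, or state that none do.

P1, P2 and P3.

P1 (27 nt, A=4 T=8 G=8 C=7): longest run = 3 ✓; 3' end ATC has 1 G/C ✓; Tm = 64.9 + 41·(15 − 16.4)/27 = 62.8°C ✓ — passes.
P2 (27 nt, A=7 T=11 G=5 C=4): longest run = 5 ✓; 3' end GGT has 2 G/C ✓; Tm = 64.9 + 41·(9 − 16.4)/27 = 53.7°C ✓ — passes.
P3 (26 nt, A=7 T=8 G=5 C=6): longest run = 2 ✓; 3' end GTT has 1 G/C ✓; Tm = 64.9 + 41·(11 − 16.4)/26 = 56.4°C ✓ — passes.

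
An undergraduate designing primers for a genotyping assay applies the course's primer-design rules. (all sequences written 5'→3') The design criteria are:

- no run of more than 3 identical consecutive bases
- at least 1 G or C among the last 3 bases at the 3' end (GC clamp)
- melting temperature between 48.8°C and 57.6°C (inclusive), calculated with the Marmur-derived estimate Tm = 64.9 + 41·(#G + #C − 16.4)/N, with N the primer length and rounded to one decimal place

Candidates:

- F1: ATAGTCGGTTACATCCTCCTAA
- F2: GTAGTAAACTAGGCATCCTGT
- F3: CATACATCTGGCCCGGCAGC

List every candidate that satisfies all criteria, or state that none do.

F1 (22 nt, A=6 T=7 G=3 C=6): longest run = 2 ✓; 3' end TAA has 0 G/C, need ≥1 ✗; Tm = 64.9 + 41·(9 − 16.4)/22 = 51.1°C ✓ — fails.
F2 (21 nt, A=6 T=6 G=5 C=4): longest run = 3 ✓; 3' end TGT has 1 G/C ✓; Tm = 64.9 + 41·(9 − 16.4)/21 = 50.5°C ✓ — passes.
F3 (20 nt, A=4 T=3 G=5 C=8): longest run = 3 ✓; 3' end AGC has 2 G/C ✓; Tm = 64.9 + 41·(13 − 16.4)/20 = 57.9°C, outside 48.8–57.6°C ✗ — fails.

F2 only.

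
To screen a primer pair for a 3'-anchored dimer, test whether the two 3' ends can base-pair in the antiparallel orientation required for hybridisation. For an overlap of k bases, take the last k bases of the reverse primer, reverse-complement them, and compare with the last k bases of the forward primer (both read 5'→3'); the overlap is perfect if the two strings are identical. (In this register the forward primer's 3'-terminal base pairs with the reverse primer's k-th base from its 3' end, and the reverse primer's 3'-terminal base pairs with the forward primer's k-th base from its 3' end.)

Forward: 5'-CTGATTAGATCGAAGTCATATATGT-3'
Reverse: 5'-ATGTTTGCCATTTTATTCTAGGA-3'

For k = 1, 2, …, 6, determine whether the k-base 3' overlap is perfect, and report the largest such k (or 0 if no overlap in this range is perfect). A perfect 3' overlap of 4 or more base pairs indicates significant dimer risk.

Longest perfect overlap: 1 complementary base pair; below the dimer-risk threshold (threshold 4).

Last 6 bases (5'→3') — forward …ATATGT, reverse …CTAGGA.
Reverse complement of the reverse primer's last 6 bases: TCCTAG; its first k bases are the reverse complement of the reverse primer's last k bases, so a perfect k-base overlap needs the forward primer's last k bases to equal them.
Comparing (forward last k vs required): k=1: T vs T ✓; k=2: GT vs TC ✗; k=3: TGT vs TCC ✗; k=4: ATGT vs TCCT ✗; k=5: TATGT vs TCCTA ✗; k=6: ATATGT vs TCCTAG ✗.
Only k = 1 is perfect, so the longest perfect 3' overlap is 1.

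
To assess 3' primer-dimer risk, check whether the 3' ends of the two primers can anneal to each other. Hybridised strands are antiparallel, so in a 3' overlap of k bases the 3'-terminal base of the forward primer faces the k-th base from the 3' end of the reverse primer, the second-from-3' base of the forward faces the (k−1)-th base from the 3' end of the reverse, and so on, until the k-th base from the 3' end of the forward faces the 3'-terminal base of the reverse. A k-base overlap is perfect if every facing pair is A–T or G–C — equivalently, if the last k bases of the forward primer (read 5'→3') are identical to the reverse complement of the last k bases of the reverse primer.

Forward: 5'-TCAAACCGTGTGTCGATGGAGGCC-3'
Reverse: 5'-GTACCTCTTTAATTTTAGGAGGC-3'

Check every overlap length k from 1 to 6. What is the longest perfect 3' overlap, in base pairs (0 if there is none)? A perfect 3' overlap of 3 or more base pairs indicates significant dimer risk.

Last 6 bases (5'→3') — forward …GAGGCC, reverse …GGAGGC.
Reverse complement of the reverse primer's last 6 bases: GCCTCC; its first k bases are the reverse complement of the reverse primer's last k bases, so a perfect k-base overlap needs the forward primer's last k bases to equal them.
Comparing (forward last k vs required): k=1: C vs G ✗; k=2: CC vs GC ✗; k=3: GCC vs GCC ✓; k=4: GGCC vs GCCT ✗; k=5: AGGCC vs GCCTC ✗; k=6: GAGGCC vs GCCTCC ✗.
Only k = 3 is perfect, so the longest perfect 3' overlap is 3.

Longest perfect overlap: 3 complementary base pairs; significant dimer risk (threshold 3).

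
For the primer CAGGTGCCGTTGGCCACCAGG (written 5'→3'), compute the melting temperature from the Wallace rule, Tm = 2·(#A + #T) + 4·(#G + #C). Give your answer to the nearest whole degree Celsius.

72°C

Base counts: A=3, T=3, G=8, C=7 (length 21).
Tm = 2·(3+3) + 4·(8+7) = 2·6 + 4·15 = 12 + 60 = 72°C.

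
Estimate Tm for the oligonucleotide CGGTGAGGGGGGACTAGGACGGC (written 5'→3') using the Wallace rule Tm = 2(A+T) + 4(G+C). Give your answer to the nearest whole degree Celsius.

80°C

Base counts: A=4, T=2, G=13, C=4 (length 23).
Tm = 2·(4+2) + 4·(13+4) = 2·6 + 4·17 = 12 + 68 = 80°C.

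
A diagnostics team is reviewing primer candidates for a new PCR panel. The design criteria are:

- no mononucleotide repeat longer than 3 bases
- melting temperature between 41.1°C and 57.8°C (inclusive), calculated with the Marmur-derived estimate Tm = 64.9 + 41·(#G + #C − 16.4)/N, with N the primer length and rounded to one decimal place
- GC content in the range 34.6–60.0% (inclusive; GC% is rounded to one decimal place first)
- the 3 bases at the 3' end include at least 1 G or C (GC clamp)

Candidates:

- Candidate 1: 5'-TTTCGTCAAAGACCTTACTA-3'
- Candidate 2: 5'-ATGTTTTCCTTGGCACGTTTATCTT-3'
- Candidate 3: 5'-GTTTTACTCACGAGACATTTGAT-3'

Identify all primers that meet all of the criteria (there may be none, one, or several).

Candidate 1 only.

Candidate 1 (20 nt, A=6 T=7 G=2 C=5): longest run = 3 ✓; Tm = 64.9 + 41·(7 − 16.4)/20 = 45.6°C ✓; GC 7/20 = 35.0% ✓; 3' end CTA has 1 G/C ✓ — passes.
Candidate 2 (25 nt, A=3 T=13 G=4 C=5): longest run = 4, exceeds 3 ✗; Tm = 64.9 + 41·(9 − 16.4)/25 = 52.8°C ✓; GC 9/25 = 36.0% ✓; 3' end CTT has 1 G/C ✓ — fails.
Candidate 3 (23 nt, A=6 T=9 G=4 C=4): longest run = 4, exceeds 3 ✗; Tm = 64.9 + 41·(8 − 16.4)/23 = 49.9°C ✓; GC 8/23 = 34.8% ✓; 3' end GAT has 1 G/C ✓ — fails.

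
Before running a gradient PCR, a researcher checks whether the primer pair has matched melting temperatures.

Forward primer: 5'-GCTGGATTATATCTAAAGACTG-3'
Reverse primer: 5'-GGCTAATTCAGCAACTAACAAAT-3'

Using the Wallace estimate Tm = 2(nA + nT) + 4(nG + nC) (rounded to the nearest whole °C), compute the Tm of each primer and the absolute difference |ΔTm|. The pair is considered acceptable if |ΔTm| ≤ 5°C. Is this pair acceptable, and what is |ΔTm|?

|ΔTm| = 2°C; the pair is acceptable.

Forward: A=7 T=7 G=5 C=3 → Tm = 2·14 + 4·8 = 60°C.
Reverse: A=10 T=5 G=3 C=5 → Tm = 2·15 + 4·8 = 62°C.
|ΔTm| = |60 − 62| = 2°C, ≤ 5°C.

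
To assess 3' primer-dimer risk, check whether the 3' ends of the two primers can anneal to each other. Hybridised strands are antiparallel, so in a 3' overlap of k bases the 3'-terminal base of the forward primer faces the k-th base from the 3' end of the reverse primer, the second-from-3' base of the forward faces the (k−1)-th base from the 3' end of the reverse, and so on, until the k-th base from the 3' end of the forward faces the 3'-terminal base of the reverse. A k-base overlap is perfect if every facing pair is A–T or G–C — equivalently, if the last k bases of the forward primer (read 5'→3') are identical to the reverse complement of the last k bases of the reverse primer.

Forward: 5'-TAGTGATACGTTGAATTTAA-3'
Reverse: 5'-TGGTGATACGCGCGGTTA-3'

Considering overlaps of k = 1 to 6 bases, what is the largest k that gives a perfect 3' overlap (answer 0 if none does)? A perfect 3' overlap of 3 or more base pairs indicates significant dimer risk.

Longest perfect overlap: 3 complementary base pairs; significant dimer risk (threshold 3).

Last 6 bases (5'→3') — forward …ATTTAA, reverse …CGGTTA.
Reverse complement of the reverse primer's last 6 bases: TAACCG; its first k bases are the reverse complement of the reverse primer's last k bases, so a perfect k-base overlap needs the forward primer's last k bases to equal them.
Comparing (forward last k vs required): k=1: A vs T ✗; k=2: AA vs TA ✗; k=3: TAA vs TAA ✓; k=4: TTAA vs TAAC ✗; k=5: TTTAA vs TAACC ✗; k=6: ATTTAA vs TAACCG ✗.
Only k = 3 is perfect, so the longest perfect 3' overlap is 3.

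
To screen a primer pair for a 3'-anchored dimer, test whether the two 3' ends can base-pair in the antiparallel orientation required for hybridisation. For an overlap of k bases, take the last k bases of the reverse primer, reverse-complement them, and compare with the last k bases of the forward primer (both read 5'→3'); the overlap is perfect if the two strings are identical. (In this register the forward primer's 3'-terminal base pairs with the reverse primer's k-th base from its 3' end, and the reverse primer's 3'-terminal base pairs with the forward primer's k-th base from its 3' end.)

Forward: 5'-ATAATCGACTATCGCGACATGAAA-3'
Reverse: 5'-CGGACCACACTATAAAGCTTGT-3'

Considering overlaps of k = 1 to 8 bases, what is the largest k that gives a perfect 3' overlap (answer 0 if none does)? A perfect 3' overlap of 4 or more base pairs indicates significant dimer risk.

Longest perfect overlap: 1 complementary base pair; below the dimer-risk threshold (threshold 4).

Last 8 bases (5'→3') — forward …ACATGAAA, reverse …AAGCTTGT.
Reverse complement of the reverse primer's last 8 bases: ACAAGCTT; its first k bases are the reverse complement of the reverse primer's last k bases, so a perfect k-base overlap needs the forward primer's last k bases to equal them.
Comparing (forward last k vs required): k=1: A vs A ✓; k=2: AA vs AC ✗; k=3: AAA vs ACA ✗; k=4: GAAA vs ACAA ✗; k=5: TGAAA vs ACAAG ✗; k=6: ATGAAA vs ACAAGC ✗; k=7: CATGAAA vs ACAAGCT ✗; k=8: ACATGAAA vs ACAAGCTT ✗.
Only k = 1 is perfect, so the longest perfect 3' overlap is 1.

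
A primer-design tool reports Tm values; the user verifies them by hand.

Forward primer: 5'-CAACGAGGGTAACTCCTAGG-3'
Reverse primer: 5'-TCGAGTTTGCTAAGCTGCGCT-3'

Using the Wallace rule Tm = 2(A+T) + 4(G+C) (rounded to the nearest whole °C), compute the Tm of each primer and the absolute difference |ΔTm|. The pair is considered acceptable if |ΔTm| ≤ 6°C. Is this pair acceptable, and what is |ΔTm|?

|ΔTm| = 2°C; the pair is acceptable.

Forward: A=6 T=3 G=6 C=5 → Tm = 2·9 + 4·11 = 62°C.
Reverse: A=3 T=7 G=6 C=5 → Tm = 2·10 + 4·11 = 64°C.
|ΔTm| = |62 − 64| = 2°C, ≤ 6°C.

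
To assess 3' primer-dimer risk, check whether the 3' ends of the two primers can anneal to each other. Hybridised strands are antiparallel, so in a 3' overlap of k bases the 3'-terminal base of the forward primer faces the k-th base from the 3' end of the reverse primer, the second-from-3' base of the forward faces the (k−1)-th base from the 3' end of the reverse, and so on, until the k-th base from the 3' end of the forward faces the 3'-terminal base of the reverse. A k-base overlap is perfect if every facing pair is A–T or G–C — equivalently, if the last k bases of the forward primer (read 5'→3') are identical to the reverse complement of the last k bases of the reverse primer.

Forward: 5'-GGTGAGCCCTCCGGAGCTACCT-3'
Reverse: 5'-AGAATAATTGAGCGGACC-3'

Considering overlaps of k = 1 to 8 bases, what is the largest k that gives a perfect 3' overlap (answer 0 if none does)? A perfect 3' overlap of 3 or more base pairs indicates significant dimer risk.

Longest perfect overlap: 0 complementary base pairs; below the dimer-risk threshold (threshold 3).

Last 8 bases (5'→3') — forward …AGCTACCT, reverse …AGCGGACC.
Reverse complement of the reverse primer's last 8 bases: GGTCCGCT; its first k bases are the reverse complement of the reverse primer's last k bases, so a perfect k-base overlap needs the forward primer's last k bases to equal them.
Comparing (forward last k vs required): k=1: T vs G ✗; k=2: CT vs GG ✗; k=3: CCT vs GGT ✗; k=4: ACCT vs GGTC ✗; k=5: TACCT vs GGTCC ✗; k=6: CTACCT vs GGTCCG ✗; k=7: GCTACCT vs GGTCCGC ✗; k=8: AGCTACCT vs GGTCCGCT ✗.
No overlap length from 1 to 8 is perfect, so the longest perfect 3' overlap is 0.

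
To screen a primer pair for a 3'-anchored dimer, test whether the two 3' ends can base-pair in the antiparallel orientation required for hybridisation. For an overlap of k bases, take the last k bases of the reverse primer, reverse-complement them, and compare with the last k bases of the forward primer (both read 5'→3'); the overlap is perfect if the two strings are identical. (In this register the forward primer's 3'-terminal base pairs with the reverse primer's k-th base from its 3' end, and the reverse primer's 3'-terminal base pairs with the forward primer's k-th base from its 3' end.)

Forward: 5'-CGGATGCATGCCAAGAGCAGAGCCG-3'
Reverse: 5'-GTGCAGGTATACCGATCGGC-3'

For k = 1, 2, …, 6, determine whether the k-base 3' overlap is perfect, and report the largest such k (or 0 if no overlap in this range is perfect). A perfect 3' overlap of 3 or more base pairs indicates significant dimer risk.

Last 6 bases (5'→3') — forward …GAGCCG, reverse …ATCGGC.
Reverse complement of the reverse primer's last 6 bases: GCCGAT; its first k bases are the reverse complement of the reverse primer's last k bases, so a perfect k-base overlap needs the forward primer's last k bases to equal them.
Comparing (forward last k vs required): k=1: G vs G ✓; k=2: CG vs GC ✗; k=3: CCG vs GCC ✗; k=4: GCCG vs GCCG ✓; k=5: AGCCG vs GCCGA ✗; k=6: GAGCCG vs GCCGAT ✗.
Perfect overlaps at k = 1, 4; the largest is 4.

Longest perfect overlap: 4 complementary base pairs; significant dimer risk (threshold 3).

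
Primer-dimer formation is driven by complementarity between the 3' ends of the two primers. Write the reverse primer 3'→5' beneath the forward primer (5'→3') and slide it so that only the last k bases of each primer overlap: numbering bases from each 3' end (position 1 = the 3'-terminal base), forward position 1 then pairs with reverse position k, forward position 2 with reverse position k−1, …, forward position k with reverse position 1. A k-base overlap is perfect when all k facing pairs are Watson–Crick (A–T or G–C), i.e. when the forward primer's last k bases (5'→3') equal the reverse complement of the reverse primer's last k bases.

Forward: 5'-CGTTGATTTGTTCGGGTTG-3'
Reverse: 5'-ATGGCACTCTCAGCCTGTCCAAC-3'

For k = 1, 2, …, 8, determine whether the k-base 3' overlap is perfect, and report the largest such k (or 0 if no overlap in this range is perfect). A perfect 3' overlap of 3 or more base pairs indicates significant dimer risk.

Last 8 bases (5'→3') — forward …TCGGGTTG, reverse …TGTCCAAC.
Reverse complement of the reverse primer's last 8 bases: GTTGGACA; its first k bases are the reverse complement of the reverse primer's last k bases, so a perfect k-base overlap needs the forward primer's last k bases to equal them.
Comparing (forward last k vs required): k=1: G vs G ✓; k=2: TG vs GT ✗; k=3: TTG vs GTT ✗; k=4: GTTG vs GTTG ✓; k=5: GGTTG vs GTTGG ✗; k=6: GGGTTG vs GTTGGA ✗; k=7: CGGGTTG vs GTTGGAC ✗; k=8: TCGGGTTG vs GTTGGACA ✗.
Perfect overlaps at k = 1, 4; the largest is 4.

Longest perfect overlap: 4 complementary base pairs; significant dimer risk (threshold 3).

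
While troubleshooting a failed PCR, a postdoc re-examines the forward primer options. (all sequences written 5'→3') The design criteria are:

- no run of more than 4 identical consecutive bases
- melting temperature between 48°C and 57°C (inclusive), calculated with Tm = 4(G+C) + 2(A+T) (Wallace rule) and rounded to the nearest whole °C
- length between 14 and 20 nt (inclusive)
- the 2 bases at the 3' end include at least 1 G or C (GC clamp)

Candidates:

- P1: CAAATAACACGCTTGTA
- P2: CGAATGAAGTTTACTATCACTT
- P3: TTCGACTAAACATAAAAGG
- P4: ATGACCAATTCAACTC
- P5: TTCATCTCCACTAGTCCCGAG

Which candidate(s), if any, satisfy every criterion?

P3 only.

P1 (17 nt, A=7 T=4 G=2 C=4): longest run = 3 ✓; Tm = 2·11 + 4·6 = 46°C, outside 48–57°C ✗; length 17 ✓; 3' end TA has 0 G/C, need ≥1 ✗ — fails.
P2 (22 nt, A=7 T=8 G=3 C=4): longest run = 3 ✓; Tm = 2·15 + 4·7 = 58°C, outside 48–57°C ✗; length 22, outside 14–20 ✗; 3' end TT has 0 G/C, need ≥1 ✗ — fails.
P3 (19 nt, A=9 T=4 G=3 C=3): longest run = 4 ✓; Tm = 2·13 + 4·6 = 50°C ✓; length 19 ✓; 3' end GG has 2 G/C ✓ — passes.
P4 (16 nt, A=6 T=4 G=1 C=5): longest run = 2 ✓; Tm = 2·10 + 4·6 = 44°C, outside 48–57°C ✗; length 16 ✓; 3' end TC has 1 G/C ✓ — fails.
P5 (21 nt, A=4 T=6 G=3 C=8): longest run = 3 ✓; Tm = 2·10 + 4·11 = 64°C, outside 48–57°C ✗; length 21, outside 14–20 ✗; 3' end AG has 1 G/C ✓ — fails.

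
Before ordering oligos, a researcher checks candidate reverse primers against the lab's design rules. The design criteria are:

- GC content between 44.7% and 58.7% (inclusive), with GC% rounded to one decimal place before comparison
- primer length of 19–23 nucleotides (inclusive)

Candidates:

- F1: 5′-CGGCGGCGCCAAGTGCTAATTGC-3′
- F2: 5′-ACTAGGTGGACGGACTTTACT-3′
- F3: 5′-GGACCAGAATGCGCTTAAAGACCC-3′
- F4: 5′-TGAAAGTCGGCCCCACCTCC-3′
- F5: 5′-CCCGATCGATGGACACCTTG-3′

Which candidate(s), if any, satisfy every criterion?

F1 (23 nt, A=4 T=4 G=8 C=7): GC 15/23 = 65.2%, outside 44.7–58.7% ✗; length 23 ✓ — fails.
F2 (21 nt, A=5 T=6 G=6 C=4): GC 10/21 = 47.6% ✓; length 21 ✓ — passes.
F3 (24 nt, A=8 T=3 G=6 C=7): GC 13/24 = 54.2% ✓; length 24, outside 19–23 ✗ — fails.
F4 (20 nt, A=4 T=3 G=4 C=9): GC 13/20 = 65.0%, outside 44.7–58.7% ✗; length 20 ✓ — fails.
F5 (20 nt, A=4 T=4 G=5 C=7): GC 12/20 = 60.0%, outside 44.7–58.7% ✗; length 20 ✓ — fails.

F2 only.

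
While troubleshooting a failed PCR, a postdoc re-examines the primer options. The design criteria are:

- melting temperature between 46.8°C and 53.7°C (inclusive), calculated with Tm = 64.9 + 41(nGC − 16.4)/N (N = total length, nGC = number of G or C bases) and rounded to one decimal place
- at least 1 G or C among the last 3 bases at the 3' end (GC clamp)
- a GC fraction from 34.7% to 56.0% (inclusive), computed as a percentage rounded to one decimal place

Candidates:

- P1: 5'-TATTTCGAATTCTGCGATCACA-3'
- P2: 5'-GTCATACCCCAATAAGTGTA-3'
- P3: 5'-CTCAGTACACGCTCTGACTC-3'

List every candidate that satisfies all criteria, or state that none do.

P1 (22 nt, A=6 T=8 G=3 C=5): Tm = 64.9 + 41·(8 − 16.4)/22 = 49.2°C ✓; 3' end ACA has 1 G/C ✓; GC 8/22 = 36.4% ✓ — passes.
P2 (20 nt, A=7 T=5 G=3 C=5): Tm = 64.9 + 41·(8 − 16.4)/20 = 47.7°C ✓; 3' end GTA has 1 G/C ✓; GC 8/20 = 40.0% ✓ — passes.
P3 (20 nt, A=4 T=5 G=3 C=8): Tm = 64.9 + 41·(11 − 16.4)/20 = 53.8°C, outside 46.8–53.7°C ✗; 3' end CTC has 2 G/C ✓; GC 11/20 = 55.0% ✓ — fails.

P1 and P2.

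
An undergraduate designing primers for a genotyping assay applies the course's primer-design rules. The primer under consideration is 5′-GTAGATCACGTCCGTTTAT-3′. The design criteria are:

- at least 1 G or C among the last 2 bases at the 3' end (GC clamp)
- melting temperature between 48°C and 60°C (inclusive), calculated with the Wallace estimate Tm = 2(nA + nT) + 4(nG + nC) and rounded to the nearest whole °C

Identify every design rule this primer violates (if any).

Fails: GC clamp.

Base counts: A=4, T=7, G=4, C=4 (length 19).
GC clamp: 3' end AT has 0 G/C, need ≥1 ✗
Tm: Tm = 2·11 + 4·8 = 54°C ✓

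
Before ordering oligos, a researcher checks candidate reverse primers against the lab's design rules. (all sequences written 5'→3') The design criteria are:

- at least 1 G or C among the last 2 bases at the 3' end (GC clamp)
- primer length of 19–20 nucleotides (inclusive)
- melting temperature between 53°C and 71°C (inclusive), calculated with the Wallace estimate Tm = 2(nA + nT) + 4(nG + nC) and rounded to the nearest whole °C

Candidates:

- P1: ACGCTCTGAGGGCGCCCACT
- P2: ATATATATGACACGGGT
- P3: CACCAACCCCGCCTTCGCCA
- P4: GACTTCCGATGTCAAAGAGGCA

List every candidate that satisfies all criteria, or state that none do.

P1 and P3.

P1 (20 nt, A=3 T=3 G=6 C=8): 3' end CT has 1 G/C ✓; length 20 ✓; Tm = 2·6 + 4·14 = 68°C ✓ — passes.
P2 (17 nt, A=6 T=5 G=4 C=2): 3' end GT has 1 G/C ✓; length 17, outside 19–20 ✗; Tm = 2·11 + 4·6 = 46°C, outside 53–71°C ✗ — fails.
P3 (20 nt, A=4 T=2 G=2 C=12): 3' end CA has 1 G/C ✓; length 20 ✓; Tm = 2·6 + 4·14 = 68°C ✓ — passes.
P4 (22 nt, A=7 T=4 G=6 C=5): 3' end CA has 1 G/C ✓; length 22, outside 19–20 ✗; Tm = 2·11 + 4·11 = 66°C ✓ — fails.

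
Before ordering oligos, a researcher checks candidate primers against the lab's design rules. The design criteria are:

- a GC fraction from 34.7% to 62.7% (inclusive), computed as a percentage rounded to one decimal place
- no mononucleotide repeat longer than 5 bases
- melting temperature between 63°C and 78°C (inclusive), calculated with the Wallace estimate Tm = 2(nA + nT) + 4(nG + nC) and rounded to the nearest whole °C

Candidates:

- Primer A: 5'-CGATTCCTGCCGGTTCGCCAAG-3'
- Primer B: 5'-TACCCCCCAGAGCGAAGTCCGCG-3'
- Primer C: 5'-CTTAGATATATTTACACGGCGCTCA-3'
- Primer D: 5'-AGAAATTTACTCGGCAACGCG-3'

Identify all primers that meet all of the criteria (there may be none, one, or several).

Primer C only.

Primer A (22 nt, A=3 T=5 G=6 C=8): GC 14/22 = 63.6%, outside 34.7–62.7% ✗; longest run = 2 ✓; Tm = 2·8 + 4·14 = 72°C ✓ — fails.
Primer B (23 nt, A=5 T=2 G=6 C=10): GC 16/23 = 69.6%, outside 34.7–62.7% ✗; longest run = 6, exceeds 5 ✗; Tm = 2·7 + 4·16 = 78°C ✓ — fails.
Primer C (25 nt, A=7 T=8 G=4 C=6): GC 10/25 = 40.0% ✓; longest run = 3 ✓; Tm = 2·15 + 4·10 = 70°C ✓ — passes.
Primer D (21 nt, A=7 T=4 G=5 C=5): GC 10/21 = 47.6% ✓; longest run = 3 ✓; Tm = 2·11 + 4·10 = 62°C, outside 63–78°C ✗ — fails.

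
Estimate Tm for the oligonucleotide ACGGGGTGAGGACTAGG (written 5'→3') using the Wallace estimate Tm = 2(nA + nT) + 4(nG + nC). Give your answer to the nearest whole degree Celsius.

Base counts: A=4, T=2, G=9, C=2 (length 17).
Tm = 2·(4+2) + 4·(9+2) = 2·6 + 4·11 = 12 + 44 = 56°C.

56°C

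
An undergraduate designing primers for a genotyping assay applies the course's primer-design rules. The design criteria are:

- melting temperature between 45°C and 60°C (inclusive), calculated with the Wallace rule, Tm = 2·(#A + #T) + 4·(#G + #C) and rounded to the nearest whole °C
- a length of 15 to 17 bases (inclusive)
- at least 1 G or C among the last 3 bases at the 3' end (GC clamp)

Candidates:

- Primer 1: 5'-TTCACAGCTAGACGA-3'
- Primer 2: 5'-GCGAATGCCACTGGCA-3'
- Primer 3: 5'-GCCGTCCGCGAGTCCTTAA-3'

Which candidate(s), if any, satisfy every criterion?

Primer 1 (15 nt, A=5 T=3 G=3 C=4): Tm = 2·8 + 4·7 = 44°C, outside 45–60°C ✗; length 15 ✓; 3' end CGA has 2 G/C ✓ — fails.
Primer 2 (16 nt, A=4 T=2 G=5 C=5): Tm = 2·6 + 4·10 = 52°C ✓; length 16 ✓; 3' end GCA has 2 G/C ✓ — passes.
Primer 3 (19 nt, A=3 T=4 G=5 C=7): Tm = 2·7 + 4·12 = 62°C, outside 45–60°C ✗; length 19, outside 15–17 ✗; 3' end TAA has 0 G/C, need ≥1 ✗ — fails.

Primer 2 only.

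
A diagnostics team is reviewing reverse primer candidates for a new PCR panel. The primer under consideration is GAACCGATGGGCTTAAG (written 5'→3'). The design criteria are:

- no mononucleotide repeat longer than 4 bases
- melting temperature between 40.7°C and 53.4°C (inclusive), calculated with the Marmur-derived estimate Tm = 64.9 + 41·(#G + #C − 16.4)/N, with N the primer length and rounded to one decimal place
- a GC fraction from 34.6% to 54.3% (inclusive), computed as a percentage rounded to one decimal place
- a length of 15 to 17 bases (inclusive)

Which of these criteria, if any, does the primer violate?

Base counts: A=5, T=3, G=6, C=3 (length 17).
homopolymer run: longest run = 3 ✓
Tm: Tm = 64.9 + 41·(9 − 16.4)/17 = 47.1°C ✓
GC content: GC 9/17 = 52.9% ✓
length: length 17 ✓

Meets all criteria.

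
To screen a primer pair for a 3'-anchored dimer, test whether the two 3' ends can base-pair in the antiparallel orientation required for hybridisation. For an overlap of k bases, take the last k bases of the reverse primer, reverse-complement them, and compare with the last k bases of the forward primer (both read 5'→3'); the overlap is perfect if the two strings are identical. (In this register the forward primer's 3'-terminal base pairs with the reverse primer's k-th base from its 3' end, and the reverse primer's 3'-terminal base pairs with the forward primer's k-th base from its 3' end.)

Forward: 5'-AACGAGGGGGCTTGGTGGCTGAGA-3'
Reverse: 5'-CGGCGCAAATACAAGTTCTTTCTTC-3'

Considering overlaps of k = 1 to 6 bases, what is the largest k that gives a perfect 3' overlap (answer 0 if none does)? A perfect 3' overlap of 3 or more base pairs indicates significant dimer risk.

Last 6 bases (5'→3') — forward …CTGAGA, reverse …TTCTTC.
Reverse complement of the reverse primer's last 6 bases: GAAGAA; its first k bases are the reverse complement of the reverse primer's last k bases, so a perfect k-base overlap needs the forward primer's last k bases to equal them.
Comparing (forward last k vs required): k=1: A vs G ✗; k=2: GA vs GA ✓; k=3: AGA vs GAA ✗; k=4: GAGA vs GAAG ✗; k=5: TGAGA vs GAAGA ✗; k=6: CTGAGA vs GAAGAA ✗.
Only k = 2 is perfect, so the longest perfect 3' overlap is 2.

Longest perfect overlap: 2 complementary base pairs; below the dimer-risk threshold (threshold 3).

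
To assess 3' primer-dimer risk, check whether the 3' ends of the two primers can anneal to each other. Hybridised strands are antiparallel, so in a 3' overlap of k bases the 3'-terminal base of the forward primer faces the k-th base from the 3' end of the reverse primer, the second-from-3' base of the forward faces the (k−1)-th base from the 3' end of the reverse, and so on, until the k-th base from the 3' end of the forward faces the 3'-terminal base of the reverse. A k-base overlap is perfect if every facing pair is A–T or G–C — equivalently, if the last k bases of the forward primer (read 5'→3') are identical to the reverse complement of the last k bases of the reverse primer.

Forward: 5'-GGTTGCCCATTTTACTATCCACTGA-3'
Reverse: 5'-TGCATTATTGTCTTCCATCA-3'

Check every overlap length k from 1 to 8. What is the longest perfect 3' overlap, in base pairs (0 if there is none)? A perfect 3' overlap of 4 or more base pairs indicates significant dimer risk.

Longest perfect overlap: 3 complementary base pairs; below the dimer-risk threshold (threshold 4).

Last 8 bases (5'→3') — forward …TCCACTGA, reverse …TTCCATCA.
Reverse complement of the reverse primer's last 8 bases: TGATGGAA; its first k bases are the reverse complement of the reverse primer's last k bases, so a perfect k-base overlap needs the forward primer's last k bases to equal them.
Comparing (forward last k vs required): k=1: A vs T ✗; k=2: GA vs TG ✗; k=3: TGA vs TGA ✓; k=4: CTGA vs TGAT ✗; k=5: ACTGA vs TGATG ✗; k=6: CACTGA vs TGATGG ✗; k=7: CCACTGA vs TGATGGA ✗; k=8: TCCACTGA vs TGATGGAA ✗.
Only k = 3 is perfect, so the longest perfect 3' overlap is 3.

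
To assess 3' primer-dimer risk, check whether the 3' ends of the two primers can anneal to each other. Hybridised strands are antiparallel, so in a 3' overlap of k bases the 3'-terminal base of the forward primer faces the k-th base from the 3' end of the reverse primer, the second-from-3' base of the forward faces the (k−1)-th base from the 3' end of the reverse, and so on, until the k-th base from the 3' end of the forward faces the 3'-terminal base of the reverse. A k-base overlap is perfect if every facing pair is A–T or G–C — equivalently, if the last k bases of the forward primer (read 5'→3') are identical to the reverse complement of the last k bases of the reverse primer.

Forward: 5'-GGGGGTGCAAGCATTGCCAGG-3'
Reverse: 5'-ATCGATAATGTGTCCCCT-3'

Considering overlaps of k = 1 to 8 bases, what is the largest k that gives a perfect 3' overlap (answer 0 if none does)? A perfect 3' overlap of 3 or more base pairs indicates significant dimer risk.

Longest perfect overlap: 3 complementary base pairs; significant dimer risk (threshold 3).

Last 8 bases (5'→3') — forward …TTGCCAGG, reverse …TGTCCCCT.
Reverse complement of the reverse primer's last 8 bases: AGGGGACA; its first k bases are the reverse complement of the reverse primer's last k bases, so a perfect k-base overlap needs the forward primer's last k bases to equal them.
Comparing (forward last k vs required): k=1: G vs A ✗; k=2: GG vs AG ✗; k=3: AGG vs AGG ✓; k=4: CAGG vs AGGG ✗; k=5: CCAGG vs AGGGG ✗; k=6: GCCAGG vs AGGGGA ✗; k=7: TGCCAGG vs AGGGGAC ✗; k=8: TTGCCAGG vs AGGGGACA ✗.
Only k = 3 is perfect, so the longest perfect 3' overlap is 3.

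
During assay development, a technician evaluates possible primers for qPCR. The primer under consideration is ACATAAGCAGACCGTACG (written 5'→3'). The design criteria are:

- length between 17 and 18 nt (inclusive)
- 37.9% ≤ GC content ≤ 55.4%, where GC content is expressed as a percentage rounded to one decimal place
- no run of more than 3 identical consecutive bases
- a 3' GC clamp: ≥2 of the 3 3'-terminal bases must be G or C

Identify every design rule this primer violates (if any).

Meets all criteria.

Base counts: A=7, T=2, G=4, C=5 (length 18).
length: length 18 ✓
GC content: GC 9/18 = 50.0% ✓
homopolymer run: longest run = 2 ✓
GC clamp: 3' end ACG has 2 G/C ✓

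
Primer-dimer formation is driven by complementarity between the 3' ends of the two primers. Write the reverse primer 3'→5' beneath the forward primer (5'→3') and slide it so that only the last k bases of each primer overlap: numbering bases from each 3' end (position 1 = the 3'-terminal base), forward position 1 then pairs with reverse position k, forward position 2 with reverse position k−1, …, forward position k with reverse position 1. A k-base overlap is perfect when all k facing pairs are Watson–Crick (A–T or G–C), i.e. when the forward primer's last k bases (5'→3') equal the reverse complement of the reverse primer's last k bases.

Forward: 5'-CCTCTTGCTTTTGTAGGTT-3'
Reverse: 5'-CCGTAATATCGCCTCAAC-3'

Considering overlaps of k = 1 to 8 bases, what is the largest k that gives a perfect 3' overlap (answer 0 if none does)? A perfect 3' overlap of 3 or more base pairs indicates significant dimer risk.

Longest perfect overlap: 3 complementary base pairs; significant dimer risk (threshold 3).

Last 8 bases (5'→3') — forward …TGTAGGTT, reverse …GCCTCAAC.
Reverse complement of the reverse primer's last 8 bases: GTTGAGGC; its first k bases are the reverse complement of the reverse primer's last k bases, so a perfect k-base overlap needs the forward primer's last k bases to equal them.
Comparing (forward last k vs required): k=1: T vs G ✗; k=2: TT vs GT ✗; k=3: GTT vs GTT ✓; k=4: GGTT vs GTTG ✗; k=5: AGGTT vs GTTGA ✗; k=6: TAGGTT vs GTTGAG ✗; k=7: GTAGGTT vs GTTGAGG ✗; k=8: TGTAGGTT vs GTTGAGGC ✗.
Only k = 3 is perfect, so the longest perfect 3' overlap is 3.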